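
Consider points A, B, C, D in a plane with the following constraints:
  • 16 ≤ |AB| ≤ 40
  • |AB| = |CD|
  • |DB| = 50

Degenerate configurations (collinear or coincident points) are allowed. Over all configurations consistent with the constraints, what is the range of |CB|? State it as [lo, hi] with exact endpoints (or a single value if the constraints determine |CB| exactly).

|AB| ∈ [16, 40]
|BD| ∈ {50}
|CD| ∈ [16, 40]
|AD| ∈ [10, 90]
|BC| ∈ [10, 90]
|AC| ∈ [0, 130]

|CB| ∈ [10, 90]  (≈ [10.0000, 90.0000])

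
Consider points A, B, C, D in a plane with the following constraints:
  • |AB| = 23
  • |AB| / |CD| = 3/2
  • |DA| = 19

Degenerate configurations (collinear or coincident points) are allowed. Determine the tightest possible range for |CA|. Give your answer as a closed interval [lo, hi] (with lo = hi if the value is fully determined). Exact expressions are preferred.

|AB| ∈ {23}
|AD| ∈ {19}
|CD| ∈ {46/3}
|BD| ∈ [4, 42]
|AC| ∈ [11/3, 103/3]
|BC| ∈ [0, 172/3]

|CA| ∈ [11/3, 103/3]  (≈ [3.6667, 34.3333])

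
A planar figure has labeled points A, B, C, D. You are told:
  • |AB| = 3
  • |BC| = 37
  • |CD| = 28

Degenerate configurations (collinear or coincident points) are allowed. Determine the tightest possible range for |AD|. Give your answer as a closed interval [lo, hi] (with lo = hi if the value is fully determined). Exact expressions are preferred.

|AD| ∈ [6, 68]  (≈ [6.0000, 68.0000])

|AB| ∈ {3}
|BC| ∈ {37}
|CD| ∈ {28}
|AC| ∈ [34, 40]
|BD| ∈ [9, 65]
|AD| ∈ [6, 68]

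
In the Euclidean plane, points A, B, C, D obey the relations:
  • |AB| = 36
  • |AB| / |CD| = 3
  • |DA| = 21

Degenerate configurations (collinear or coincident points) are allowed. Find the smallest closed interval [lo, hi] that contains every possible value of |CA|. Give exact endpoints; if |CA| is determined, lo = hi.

|CA| ∈ [9, 33]  (≈ [9.0000, 33.0000])

|AB| ∈ {36}
|AD| ∈ {21}
|CD| ∈ {12}
|BD| ∈ [15, 57]
|AC| ∈ [9, 33]
|BC| ∈ [3, 69]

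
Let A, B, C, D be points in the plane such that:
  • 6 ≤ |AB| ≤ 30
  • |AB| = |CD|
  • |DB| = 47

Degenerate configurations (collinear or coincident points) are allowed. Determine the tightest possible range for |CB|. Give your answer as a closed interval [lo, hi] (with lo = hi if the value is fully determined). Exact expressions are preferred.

|AB| ∈ [6, 30]
|BD| ∈ {47}
|CD| ∈ [6, 30]
|AD| ∈ [17, 77]
|BC| ∈ [17, 77]
|AC| ∈ [0, 107]

|CB| ∈ [17, 77]  (≈ [17.0000, 77.0000])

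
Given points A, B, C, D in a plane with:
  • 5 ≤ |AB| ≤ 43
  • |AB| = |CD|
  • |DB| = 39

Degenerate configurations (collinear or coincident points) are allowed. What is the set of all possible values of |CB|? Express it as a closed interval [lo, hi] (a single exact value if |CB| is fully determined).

|AB| ∈ [5, 43]
|BD| ∈ {39}
|CD| ∈ [5, 43]
|AD| ∈ [0, 82]
|BC| ∈ [0, 82]
|AC| ∈ [0, 125]

|CB| ∈ [0, 82]  (≈ [0.0000, 82.0000])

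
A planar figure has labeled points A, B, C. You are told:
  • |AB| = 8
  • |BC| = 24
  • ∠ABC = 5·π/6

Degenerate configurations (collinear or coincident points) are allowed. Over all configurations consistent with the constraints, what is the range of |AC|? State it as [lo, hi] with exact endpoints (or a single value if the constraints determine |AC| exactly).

|AC| = 8·√(3·√(3) + 10)  (≈ 31.1858)

|AB| ∈ {8}
|BC| ∈ {24}
|AC| ∈ {8·√(3·√(3) + 10)}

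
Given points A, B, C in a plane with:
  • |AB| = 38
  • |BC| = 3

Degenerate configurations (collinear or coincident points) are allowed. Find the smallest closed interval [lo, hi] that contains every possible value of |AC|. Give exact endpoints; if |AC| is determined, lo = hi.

|AB| ∈ {38}
|BC| ∈ {3}
|AC| ∈ [35, 41]

|AC| ∈ [35, 41]  (≈ [35.0000, 41.0000])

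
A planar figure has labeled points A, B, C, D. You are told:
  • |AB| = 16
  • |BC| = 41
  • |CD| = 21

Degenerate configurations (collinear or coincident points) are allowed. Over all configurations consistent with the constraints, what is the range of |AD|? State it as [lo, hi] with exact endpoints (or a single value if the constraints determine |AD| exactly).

|AD| ∈ [4, 78]  (≈ [4.0000, 78.0000])

|AB| ∈ {16}
|BC| ∈ {41}
|CD| ∈ {21}
|AC| ∈ [25, 57]
|BD| ∈ [20, 62]
|AD| ∈ [4, 78]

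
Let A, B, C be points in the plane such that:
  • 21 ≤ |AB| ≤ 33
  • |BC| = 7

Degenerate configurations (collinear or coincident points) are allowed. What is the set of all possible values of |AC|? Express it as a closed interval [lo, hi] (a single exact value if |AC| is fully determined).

|AC| ∈ [14, 40]  (≈ [14.0000, 40.0000])

|AB| ∈ [21, 33]
|BC| ∈ {7}
|AC| ∈ [14, 40]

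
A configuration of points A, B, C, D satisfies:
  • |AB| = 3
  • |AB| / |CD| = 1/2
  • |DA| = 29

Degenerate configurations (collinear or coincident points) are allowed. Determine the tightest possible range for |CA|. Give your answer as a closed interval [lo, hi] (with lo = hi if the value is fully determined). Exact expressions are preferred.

|AB| ∈ {3}
|AD| ∈ {29}
|CD| ∈ {6}
|BD| ∈ [26, 32]
|AC| ∈ [23, 35]
|BC| ∈ [20, 38]

|CA| ∈ [23, 35]  (≈ [23.0000, 35.0000])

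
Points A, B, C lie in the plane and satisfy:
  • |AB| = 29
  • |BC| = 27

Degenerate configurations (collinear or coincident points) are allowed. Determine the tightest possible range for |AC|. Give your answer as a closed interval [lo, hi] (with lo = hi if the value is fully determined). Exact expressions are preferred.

|AC| ∈ [2, 56]  (≈ [2.0000, 56.0000])

|AB| ∈ {29}
|BC| ∈ {27}
|AC| ∈ [2, 56]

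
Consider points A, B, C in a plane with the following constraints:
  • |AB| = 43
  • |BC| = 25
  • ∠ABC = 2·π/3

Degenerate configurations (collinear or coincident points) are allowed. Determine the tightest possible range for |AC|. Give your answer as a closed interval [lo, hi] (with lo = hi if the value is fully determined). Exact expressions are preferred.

|AC| = 13·√(21)  (≈ 59.5735)

|AB| ∈ {43}
|BC| ∈ {25}
|AC| ∈ {13·√(21)}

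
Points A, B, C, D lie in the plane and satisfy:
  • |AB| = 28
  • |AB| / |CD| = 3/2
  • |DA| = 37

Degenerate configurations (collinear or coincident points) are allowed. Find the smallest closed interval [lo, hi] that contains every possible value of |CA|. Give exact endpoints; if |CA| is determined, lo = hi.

|AB| ∈ {28}
|AD| ∈ {37}
|CD| ∈ {56/3}
|BD| ∈ [9, 65]
|AC| ∈ [55/3, 167/3]
|BC| ∈ [0, 251/3]

|CA| ∈ [55/3, 167/3]  (≈ [18.3333, 55.6667])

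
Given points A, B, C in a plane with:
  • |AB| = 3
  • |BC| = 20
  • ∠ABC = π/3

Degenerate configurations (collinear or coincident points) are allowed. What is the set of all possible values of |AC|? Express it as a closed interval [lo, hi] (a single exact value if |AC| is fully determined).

|AB| ∈ {3}
|BC| ∈ {20}
|AC| ∈ {√(349)}

|AC| = √(349)  (≈ 18.6815)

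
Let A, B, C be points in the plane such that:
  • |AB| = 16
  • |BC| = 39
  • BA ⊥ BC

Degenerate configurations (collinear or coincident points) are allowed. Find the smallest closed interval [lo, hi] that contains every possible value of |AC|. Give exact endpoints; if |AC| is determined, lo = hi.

|AB| ∈ {16}
|BC| ∈ {39}
|AC| ∈ {√(1777)}

|AC| = √(1777)  (≈ 42.1545)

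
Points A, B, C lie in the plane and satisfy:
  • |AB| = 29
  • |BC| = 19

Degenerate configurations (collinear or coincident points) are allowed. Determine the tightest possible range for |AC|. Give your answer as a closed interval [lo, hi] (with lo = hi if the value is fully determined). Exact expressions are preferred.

|AB| ∈ {29}
|BC| ∈ {19}
|AC| ∈ [10, 48]

|AC| ∈ [10, 48]  (≈ [10.0000, 48.0000])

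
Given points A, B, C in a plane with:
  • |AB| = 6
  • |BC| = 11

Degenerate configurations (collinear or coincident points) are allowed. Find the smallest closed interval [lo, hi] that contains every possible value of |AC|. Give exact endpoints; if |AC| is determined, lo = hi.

|AC| ∈ [5, 17]  (≈ [5.0000, 17.0000])

|AB| ∈ {6}
|BC| ∈ {11}
|AC| ∈ [5, 17]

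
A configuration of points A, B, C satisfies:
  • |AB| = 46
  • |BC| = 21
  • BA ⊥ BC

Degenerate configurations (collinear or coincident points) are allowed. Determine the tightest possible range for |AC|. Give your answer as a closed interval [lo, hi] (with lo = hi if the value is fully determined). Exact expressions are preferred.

|AC| = √(2557)  (≈ 50.5668)

|AB| ∈ {46}
|BC| ∈ {21}
|AC| ∈ {√(2557)}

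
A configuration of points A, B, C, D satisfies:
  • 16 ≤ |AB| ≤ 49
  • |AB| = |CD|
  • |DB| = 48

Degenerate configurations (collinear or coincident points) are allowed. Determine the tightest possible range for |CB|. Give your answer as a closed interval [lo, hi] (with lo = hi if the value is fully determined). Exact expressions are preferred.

|CB| ∈ [0, 97]  (≈ [0.0000, 97.0000])

|AB| ∈ [16, 49]
|BD| ∈ {48}
|CD| ∈ [16, 49]
|AD| ∈ [0, 97]
|BC| ∈ [0, 97]
|AC| ∈ [0, 146]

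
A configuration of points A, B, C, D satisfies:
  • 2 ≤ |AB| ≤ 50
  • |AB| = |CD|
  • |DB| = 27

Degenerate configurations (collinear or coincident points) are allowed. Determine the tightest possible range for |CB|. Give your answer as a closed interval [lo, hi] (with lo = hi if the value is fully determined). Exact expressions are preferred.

|AB| ∈ [2, 50]
|BD| ∈ {27}
|CD| ∈ [2, 50]
|AD| ∈ [0, 77]
|BC| ∈ [0, 77]
|AC| ∈ [0, 127]

|CB| ∈ [0, 77]  (≈ [0.0000, 77.0000])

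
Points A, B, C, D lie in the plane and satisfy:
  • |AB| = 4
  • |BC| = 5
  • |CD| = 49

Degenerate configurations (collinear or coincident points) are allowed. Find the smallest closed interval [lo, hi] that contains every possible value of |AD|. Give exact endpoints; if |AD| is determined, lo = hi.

|AD| ∈ [40, 58]  (≈ [40.0000, 58.0000])

|AB| ∈ {4}
|BC| ∈ {5}
|CD| ∈ {49}
|AC| ∈ [1, 9]
|BD| ∈ [44, 54]
|AD| ∈ [40, 58]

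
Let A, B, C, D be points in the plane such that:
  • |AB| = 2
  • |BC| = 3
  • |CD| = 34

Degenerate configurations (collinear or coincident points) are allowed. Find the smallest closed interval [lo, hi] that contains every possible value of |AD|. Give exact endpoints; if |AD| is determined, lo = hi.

|AB| ∈ {2}
|BC| ∈ {3}
|CD| ∈ {34}
|AC| ∈ [1, 5]
|BD| ∈ [31, 37]
|AD| ∈ [29, 39]

|AD| ∈ [29, 39]  (≈ [29.0000, 39.0000])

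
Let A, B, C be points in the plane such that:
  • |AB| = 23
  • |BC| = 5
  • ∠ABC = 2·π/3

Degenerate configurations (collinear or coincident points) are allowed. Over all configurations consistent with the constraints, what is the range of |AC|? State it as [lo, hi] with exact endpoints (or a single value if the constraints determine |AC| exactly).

|AC| = √(669)  (≈ 25.8650)

|AB| ∈ {23}
|BC| ∈ {5}
|AC| ∈ {√(669)}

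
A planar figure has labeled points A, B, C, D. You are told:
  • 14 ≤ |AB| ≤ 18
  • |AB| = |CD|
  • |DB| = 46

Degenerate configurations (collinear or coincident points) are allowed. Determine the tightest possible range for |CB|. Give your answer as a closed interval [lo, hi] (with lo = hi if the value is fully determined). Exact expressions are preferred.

|CB| ∈ [28, 64]  (≈ [28.0000, 64.0000])

|AB| ∈ [14, 18]
|BD| ∈ {46}
|CD| ∈ [14, 18]
|AD| ∈ [28, 64]
|BC| ∈ [28, 64]
|AC| ∈ [10, 82]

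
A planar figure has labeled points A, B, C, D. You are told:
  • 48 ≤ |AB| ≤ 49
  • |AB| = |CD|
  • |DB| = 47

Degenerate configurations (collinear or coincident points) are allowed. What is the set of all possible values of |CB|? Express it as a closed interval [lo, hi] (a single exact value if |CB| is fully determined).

|AB| ∈ [48, 49]
|BD| ∈ {47}
|CD| ∈ [48, 49]
|AD| ∈ [1, 96]
|BC| ∈ [1, 96]
|AC| ∈ [0, 145]

|CB| ∈ [1, 96]  (≈ [1.0000, 96.0000])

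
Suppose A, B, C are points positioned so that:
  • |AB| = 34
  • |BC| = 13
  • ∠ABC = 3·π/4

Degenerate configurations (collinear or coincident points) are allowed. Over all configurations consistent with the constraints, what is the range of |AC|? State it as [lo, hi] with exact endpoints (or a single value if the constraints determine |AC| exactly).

|AC| = √(442·√(2) + 1325)  (≈ 44.1597)

|AB| ∈ {34}
|BC| ∈ {13}
|AC| ∈ {√(442·√(2) + 1325)}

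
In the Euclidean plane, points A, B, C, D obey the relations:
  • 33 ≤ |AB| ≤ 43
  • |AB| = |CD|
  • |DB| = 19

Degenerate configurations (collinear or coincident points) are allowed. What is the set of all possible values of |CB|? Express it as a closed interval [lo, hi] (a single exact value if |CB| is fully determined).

|CB| ∈ [14, 62]  (≈ [14.0000, 62.0000])

|AB| ∈ [33, 43]
|BD| ∈ {19}
|CD| ∈ [33, 43]
|AD| ∈ [14, 62]
|BC| ∈ [14, 62]
|AC| ∈ [0, 105]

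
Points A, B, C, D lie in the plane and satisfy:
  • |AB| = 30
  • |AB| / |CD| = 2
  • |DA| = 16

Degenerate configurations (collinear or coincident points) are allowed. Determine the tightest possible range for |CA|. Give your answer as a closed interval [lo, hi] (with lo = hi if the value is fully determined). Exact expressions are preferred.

|AB| ∈ {30}
|AD| ∈ {16}
|CD| ∈ {15}
|BD| ∈ [14, 46]
|AC| ∈ [1, 31]
|BC| ∈ [0, 61]

|CA| ∈ [1, 31]  (≈ [1.0000, 31.0000])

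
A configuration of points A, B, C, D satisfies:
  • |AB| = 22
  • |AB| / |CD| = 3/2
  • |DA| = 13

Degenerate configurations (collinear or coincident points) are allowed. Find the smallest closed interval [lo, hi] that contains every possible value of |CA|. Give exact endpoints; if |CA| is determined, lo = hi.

|AB| ∈ {22}
|AD| ∈ {13}
|CD| ∈ {44/3}
|BD| ∈ [9, 35]
|AC| ∈ [5/3, 83/3]
|BC| ∈ [0, 149/3]

|CA| ∈ [5/3, 83/3]  (≈ [1.6667, 27.6667])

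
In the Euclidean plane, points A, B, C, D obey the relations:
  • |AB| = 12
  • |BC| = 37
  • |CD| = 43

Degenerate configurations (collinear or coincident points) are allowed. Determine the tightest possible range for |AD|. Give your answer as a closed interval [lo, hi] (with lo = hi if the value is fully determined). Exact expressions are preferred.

|AB| ∈ {12}
|BC| ∈ {37}
|CD| ∈ {43}
|AC| ∈ [25, 49]
|BD| ∈ [6, 80]
|AD| ∈ [0, 92]

|AD| ∈ [0, 92]  (≈ [0.0000, 92.0000])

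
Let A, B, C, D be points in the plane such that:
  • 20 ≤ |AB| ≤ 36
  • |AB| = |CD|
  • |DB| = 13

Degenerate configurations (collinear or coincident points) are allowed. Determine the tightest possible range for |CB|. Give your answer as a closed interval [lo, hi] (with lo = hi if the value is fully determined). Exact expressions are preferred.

|CB| ∈ [7, 49]  (≈ [7.0000, 49.0000])

|AB| ∈ [20, 36]
|BD| ∈ {13}
|CD| ∈ [20, 36]
|AD| ∈ [7, 49]
|BC| ∈ [7, 49]
|AC| ∈ [0, 85]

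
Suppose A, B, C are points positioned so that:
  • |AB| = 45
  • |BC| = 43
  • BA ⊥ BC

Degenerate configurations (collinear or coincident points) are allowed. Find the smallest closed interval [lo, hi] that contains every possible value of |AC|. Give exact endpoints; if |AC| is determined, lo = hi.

|AC| = √(3874)  (≈ 62.2415)

|AB| ∈ {45}
|BC| ∈ {43}
|AC| ∈ {√(3874)}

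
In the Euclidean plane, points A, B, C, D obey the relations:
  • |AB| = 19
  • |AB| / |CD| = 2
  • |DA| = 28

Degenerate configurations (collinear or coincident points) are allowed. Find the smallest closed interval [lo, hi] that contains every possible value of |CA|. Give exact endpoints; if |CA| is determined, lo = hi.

|CA| ∈ [37/2, 75/2]  (≈ [18.5000, 37.5000])

|AB| ∈ {19}
|AD| ∈ {28}
|CD| ∈ {19/2}
|BD| ∈ [9, 47]
|AC| ∈ [37/2, 75/2]
|BC| ∈ [0, 113/2]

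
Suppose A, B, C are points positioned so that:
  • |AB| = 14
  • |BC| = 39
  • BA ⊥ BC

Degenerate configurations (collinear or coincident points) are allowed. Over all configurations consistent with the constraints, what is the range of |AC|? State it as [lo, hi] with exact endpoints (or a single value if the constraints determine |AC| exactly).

|AB| ∈ {14}
|BC| ∈ {39}
|AC| ∈ {√(1717)}

|AC| = √(1717)  (≈ 41.4367)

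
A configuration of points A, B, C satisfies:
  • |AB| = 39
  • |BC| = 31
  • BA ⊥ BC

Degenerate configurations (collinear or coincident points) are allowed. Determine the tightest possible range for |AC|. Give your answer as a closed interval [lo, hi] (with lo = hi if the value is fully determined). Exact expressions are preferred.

|AB| ∈ {39}
|BC| ∈ {31}
|AC| ∈ {√(2482)}

|AC| = √(2482)  (≈ 49.8197)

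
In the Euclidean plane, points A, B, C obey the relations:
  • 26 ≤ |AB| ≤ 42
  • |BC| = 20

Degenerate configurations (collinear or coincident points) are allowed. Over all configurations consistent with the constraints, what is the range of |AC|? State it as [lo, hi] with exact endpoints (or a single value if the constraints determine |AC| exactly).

|AC| ∈ [6, 62]  (≈ [6.0000, 62.0000])

|AB| ∈ [26, 42]
|BC| ∈ {20}
|AC| ∈ [6, 62]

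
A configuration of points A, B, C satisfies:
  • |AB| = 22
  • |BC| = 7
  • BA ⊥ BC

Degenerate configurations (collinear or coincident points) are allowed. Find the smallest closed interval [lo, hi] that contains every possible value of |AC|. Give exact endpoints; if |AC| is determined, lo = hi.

|AB| ∈ {22}
|BC| ∈ {7}
|AC| ∈ {√(533)}

|AC| = √(533)  (≈ 23.0868)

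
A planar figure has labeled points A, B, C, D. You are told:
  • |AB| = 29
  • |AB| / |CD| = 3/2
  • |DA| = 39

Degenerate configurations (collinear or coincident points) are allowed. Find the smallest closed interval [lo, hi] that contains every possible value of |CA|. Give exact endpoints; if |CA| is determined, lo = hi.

|AB| ∈ {29}
|AD| ∈ {39}
|CD| ∈ {58/3}
|BD| ∈ [10, 68]
|AC| ∈ [59/3, 175/3]
|BC| ∈ [0, 262/3]

|CA| ∈ [59/3, 175/3]  (≈ [19.6667, 58.3333])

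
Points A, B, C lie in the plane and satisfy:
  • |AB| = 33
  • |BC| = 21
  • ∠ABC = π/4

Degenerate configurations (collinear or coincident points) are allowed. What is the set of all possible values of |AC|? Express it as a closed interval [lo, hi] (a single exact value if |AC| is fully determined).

|AC| = 3·√(170 - 77·√(2))  (≈ 23.4510)

|AB| ∈ {33}
|BC| ∈ {21}
|AC| ∈ {3·√(170 - 77·√(2))}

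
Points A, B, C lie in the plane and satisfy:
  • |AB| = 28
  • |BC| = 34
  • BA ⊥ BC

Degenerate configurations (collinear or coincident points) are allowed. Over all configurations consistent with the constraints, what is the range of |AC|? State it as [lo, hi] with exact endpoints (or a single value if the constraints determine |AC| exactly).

|AC| = 2·√(485)  (≈ 44.0454)

|AB| ∈ {28}
|BC| ∈ {34}
|AC| ∈ {2·√(485)}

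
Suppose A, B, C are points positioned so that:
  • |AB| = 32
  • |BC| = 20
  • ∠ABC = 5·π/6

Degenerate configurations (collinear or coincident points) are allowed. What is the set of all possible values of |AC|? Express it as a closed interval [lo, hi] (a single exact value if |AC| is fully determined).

|AC| = 4·√(40·√(3) + 89)  (≈ 50.3241)

|AB| ∈ {32}
|BC| ∈ {20}
|AC| ∈ {4·√(40·√(3) + 89)}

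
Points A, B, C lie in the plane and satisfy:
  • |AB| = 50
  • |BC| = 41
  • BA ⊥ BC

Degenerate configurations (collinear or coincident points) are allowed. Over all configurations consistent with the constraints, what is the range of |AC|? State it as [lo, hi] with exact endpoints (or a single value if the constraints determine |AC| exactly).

|AB| ∈ {50}
|BC| ∈ {41}
|AC| ∈ {√(4181)}

|AC| = √(4181)  (≈ 64.6607)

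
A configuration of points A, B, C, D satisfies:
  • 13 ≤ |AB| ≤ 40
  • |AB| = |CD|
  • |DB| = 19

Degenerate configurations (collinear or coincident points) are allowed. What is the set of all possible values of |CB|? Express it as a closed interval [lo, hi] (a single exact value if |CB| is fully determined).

|AB| ∈ [13, 40]
|BD| ∈ {19}
|CD| ∈ [13, 40]
|AD| ∈ [0, 59]
|BC| ∈ [0, 59]
|AC| ∈ [0, 99]

|CB| ∈ [0, 59]  (≈ [0.0000, 59.0000])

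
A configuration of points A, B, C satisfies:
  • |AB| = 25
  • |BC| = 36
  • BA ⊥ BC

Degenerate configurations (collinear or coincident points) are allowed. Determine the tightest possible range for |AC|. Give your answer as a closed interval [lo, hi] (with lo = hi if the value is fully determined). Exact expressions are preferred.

|AB| ∈ {25}
|BC| ∈ {36}
|AC| ∈ {√(1921)}

|AC| = √(1921)  (≈ 43.8292)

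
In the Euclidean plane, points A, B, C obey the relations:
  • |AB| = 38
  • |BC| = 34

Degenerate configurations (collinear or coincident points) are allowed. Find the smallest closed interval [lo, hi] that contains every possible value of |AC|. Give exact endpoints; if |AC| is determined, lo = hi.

|AB| ∈ {38}
|BC| ∈ {34}
|AC| ∈ [4, 72]

|AC| ∈ [4, 72]  (≈ [4.0000, 72.0000])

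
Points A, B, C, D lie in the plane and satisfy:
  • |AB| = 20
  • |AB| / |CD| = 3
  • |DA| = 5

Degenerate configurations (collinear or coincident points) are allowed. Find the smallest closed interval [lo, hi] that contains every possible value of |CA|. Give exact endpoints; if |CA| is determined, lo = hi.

|AB| ∈ {20}
|AD| ∈ {5}
|CD| ∈ {20/3}
|BD| ∈ [15, 25]
|AC| ∈ [5/3, 35/3]
|BC| ∈ [25/3, 95/3]

|CA| ∈ [5/3, 35/3]  (≈ [1.6667, 11.6667])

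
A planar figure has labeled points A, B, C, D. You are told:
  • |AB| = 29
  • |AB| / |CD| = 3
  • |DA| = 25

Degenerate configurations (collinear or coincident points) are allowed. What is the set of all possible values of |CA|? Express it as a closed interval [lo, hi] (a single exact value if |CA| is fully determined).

|CA| ∈ [46/3, 104/3]  (≈ [15.3333, 34.6667])

|AB| ∈ {29}
|AD| ∈ {25}
|CD| ∈ {29/3}
|BD| ∈ [4, 54]
|AC| ∈ [46/3, 104/3]
|BC| ∈ [0, 191/3]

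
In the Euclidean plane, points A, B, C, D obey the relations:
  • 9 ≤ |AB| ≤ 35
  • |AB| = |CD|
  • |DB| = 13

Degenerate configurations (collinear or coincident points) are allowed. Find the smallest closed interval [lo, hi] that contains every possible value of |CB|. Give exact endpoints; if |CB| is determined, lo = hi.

|AB| ∈ [9, 35]
|BD| ∈ {13}
|CD| ∈ [9, 35]
|AD| ∈ [0, 48]
|BC| ∈ [0, 48]
|AC| ∈ [0, 83]

|CB| ∈ [0, 48]  (≈ [0.0000, 48.0000])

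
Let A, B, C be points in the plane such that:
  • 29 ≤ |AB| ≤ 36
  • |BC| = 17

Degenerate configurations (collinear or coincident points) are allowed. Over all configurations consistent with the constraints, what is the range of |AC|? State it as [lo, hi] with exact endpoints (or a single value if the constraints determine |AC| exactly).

|AC| ∈ [12, 53]  (≈ [12.0000, 53.0000])

|AB| ∈ [29, 36]
|BC| ∈ {17}
|AC| ∈ [12, 53]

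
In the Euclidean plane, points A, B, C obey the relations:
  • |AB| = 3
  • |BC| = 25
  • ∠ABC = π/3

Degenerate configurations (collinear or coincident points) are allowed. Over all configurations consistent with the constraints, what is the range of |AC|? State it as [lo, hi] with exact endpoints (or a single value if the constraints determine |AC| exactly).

|AB| ∈ {3}
|BC| ∈ {25}
|AC| ∈ {√(559)}

|AC| = √(559)  (≈ 23.6432)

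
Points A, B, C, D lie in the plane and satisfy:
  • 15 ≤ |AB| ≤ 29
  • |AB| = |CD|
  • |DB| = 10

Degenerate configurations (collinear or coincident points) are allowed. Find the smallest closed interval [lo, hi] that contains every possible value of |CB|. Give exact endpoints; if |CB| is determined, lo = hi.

|CB| ∈ [5, 39]  (≈ [5.0000, 39.0000])

|AB| ∈ [15, 29]
|BD| ∈ {10}
|CD| ∈ [15, 29]
|AD| ∈ [5, 39]
|BC| ∈ [5, 39]
|AC| ∈ [0, 68]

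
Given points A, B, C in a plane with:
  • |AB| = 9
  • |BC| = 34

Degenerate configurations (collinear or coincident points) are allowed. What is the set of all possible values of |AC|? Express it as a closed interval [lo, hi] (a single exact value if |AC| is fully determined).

|AC| ∈ [25, 43]  (≈ [25.0000, 43.0000])

|AB| ∈ {9}
|BC| ∈ {34}
|AC| ∈ [25, 43]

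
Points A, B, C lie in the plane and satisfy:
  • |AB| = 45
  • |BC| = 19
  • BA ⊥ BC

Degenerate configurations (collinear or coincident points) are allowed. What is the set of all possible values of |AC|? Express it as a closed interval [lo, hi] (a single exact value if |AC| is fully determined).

|AB| ∈ {45}
|BC| ∈ {19}
|AC| ∈ {√(2386)}

|AC| = √(2386)  (≈ 48.8467)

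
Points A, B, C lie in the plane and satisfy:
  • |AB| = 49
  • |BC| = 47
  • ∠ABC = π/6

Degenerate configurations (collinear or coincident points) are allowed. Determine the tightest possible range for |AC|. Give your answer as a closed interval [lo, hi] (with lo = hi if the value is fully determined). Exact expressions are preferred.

|AB| ∈ {49}
|BC| ∈ {47}
|AC| ∈ {√(4610 - 2303·√(3))}

|AC| = √(4610 - 2303·√(3))  (≈ 24.9216)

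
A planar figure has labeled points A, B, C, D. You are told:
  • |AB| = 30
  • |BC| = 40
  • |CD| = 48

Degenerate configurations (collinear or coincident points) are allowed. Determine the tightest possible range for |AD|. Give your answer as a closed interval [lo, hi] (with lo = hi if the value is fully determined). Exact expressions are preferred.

|AD| ∈ [0, 118]  (≈ [0.0000, 118.0000])

|AB| ∈ {30}
|BC| ∈ {40}
|CD| ∈ {48}
|AC| ∈ [10, 70]
|BD| ∈ [8, 88]
|AD| ∈ [0, 118]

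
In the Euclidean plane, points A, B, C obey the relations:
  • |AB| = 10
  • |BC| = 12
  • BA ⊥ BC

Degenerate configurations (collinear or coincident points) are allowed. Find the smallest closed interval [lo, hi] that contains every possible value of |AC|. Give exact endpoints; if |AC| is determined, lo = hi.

|AC| = 2·√(61)  (≈ 15.6205)

|AB| ∈ {10}
|BC| ∈ {12}
|AC| ∈ {2·√(61)}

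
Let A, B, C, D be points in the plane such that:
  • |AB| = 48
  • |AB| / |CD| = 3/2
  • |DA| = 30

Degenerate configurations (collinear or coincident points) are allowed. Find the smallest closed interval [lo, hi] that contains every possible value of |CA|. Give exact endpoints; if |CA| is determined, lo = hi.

|CA| ∈ [2, 62]  (≈ [2.0000, 62.0000])

|AB| ∈ {48}
|AD| ∈ {30}
|CD| ∈ {32}
|BD| ∈ [18, 78]
|AC| ∈ [2, 62]
|BC| ∈ [0, 110]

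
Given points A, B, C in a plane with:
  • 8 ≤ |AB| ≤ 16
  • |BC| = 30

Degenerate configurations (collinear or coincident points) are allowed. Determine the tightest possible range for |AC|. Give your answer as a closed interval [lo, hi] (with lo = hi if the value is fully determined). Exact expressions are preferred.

|AC| ∈ [14, 46]  (≈ [14.0000, 46.0000])

|AB| ∈ [8, 16]
|BC| ∈ {30}
|AC| ∈ [14, 46]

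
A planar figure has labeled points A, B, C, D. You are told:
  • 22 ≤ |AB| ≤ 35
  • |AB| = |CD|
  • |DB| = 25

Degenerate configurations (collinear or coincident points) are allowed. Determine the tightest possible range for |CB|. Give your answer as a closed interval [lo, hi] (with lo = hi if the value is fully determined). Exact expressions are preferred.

|CB| ∈ [0, 60]  (≈ [0.0000, 60.0000])

|AB| ∈ [22, 35]
|BD| ∈ {25}
|CD| ∈ [22, 35]
|AD| ∈ [0, 60]
|BC| ∈ [0, 60]
|AC| ∈ [0, 95]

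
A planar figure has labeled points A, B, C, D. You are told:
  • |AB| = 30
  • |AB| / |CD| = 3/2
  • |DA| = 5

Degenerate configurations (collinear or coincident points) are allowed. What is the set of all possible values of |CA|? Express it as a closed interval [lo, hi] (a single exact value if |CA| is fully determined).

|CA| ∈ [15, 25]  (≈ [15.0000, 25.0000])

|AB| ∈ {30}
|AD| ∈ {5}
|CD| ∈ {20}
|BD| ∈ [25, 35]
|AC| ∈ [15, 25]
|BC| ∈ [5, 55]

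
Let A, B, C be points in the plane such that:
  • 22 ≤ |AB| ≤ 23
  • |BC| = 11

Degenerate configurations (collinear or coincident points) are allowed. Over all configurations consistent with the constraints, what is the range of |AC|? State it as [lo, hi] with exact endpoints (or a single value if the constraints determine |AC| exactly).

|AC| ∈ [11, 34]  (≈ [11.0000, 34.0000])

|AB| ∈ [22, 23]
|BC| ∈ {11}
|AC| ∈ [11, 34]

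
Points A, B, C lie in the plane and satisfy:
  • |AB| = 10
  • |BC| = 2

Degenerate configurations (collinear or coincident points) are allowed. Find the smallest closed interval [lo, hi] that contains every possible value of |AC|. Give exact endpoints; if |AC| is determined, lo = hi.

|AC| ∈ [8, 12]  (≈ [8.0000, 12.0000])

|AB| ∈ {10}
|BC| ∈ {2}
|AC| ∈ [8, 12]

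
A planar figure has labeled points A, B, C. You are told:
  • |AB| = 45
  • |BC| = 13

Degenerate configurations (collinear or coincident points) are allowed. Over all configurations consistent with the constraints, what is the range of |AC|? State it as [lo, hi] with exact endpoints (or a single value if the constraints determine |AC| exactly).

|AB| ∈ {45}
|BC| ∈ {13}
|AC| ∈ [32, 58]

|AC| ∈ [32, 58]  (≈ [32.0000, 58.0000])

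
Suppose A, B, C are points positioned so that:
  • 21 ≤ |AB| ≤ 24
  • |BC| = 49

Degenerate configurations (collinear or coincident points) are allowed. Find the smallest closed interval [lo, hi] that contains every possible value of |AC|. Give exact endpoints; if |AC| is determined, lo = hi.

|AC| ∈ [25, 73]  (≈ [25.0000, 73.0000])

|AB| ∈ [21, 24]
|BC| ∈ {49}
|AC| ∈ [25, 73]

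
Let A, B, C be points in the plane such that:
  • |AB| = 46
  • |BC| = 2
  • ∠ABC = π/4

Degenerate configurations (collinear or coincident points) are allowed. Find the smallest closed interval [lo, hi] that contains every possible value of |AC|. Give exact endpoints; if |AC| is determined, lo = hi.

|AB| ∈ {46}
|BC| ∈ {2}
|AC| ∈ {2·√(530 - 23·√(2))}

|AC| = 2·√(530 - 23·√(2))  (≈ 44.6082)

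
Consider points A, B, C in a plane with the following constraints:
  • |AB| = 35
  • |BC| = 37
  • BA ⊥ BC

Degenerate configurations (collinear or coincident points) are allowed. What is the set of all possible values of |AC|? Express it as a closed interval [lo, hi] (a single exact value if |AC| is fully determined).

|AB| ∈ {35}
|BC| ∈ {37}
|AC| ∈ {√(2594)}

|AC| = √(2594)  (≈ 50.9313)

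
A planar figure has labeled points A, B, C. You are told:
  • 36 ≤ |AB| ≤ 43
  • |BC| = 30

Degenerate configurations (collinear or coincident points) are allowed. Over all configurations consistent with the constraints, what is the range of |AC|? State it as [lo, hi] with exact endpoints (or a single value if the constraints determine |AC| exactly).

|AB| ∈ [36, 43]
|BC| ∈ {30}
|AC| ∈ [6, 73]

|AC| ∈ [6, 73]  (≈ [6.0000, 73.0000])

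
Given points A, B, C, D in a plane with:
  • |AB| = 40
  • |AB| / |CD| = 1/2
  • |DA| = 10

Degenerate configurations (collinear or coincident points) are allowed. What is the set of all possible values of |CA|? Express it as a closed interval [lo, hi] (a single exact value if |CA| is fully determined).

|CA| ∈ [70, 90]  (≈ [70.0000, 90.0000])

|AB| ∈ {40}
|AD| ∈ {10}
|CD| ∈ {80}
|BD| ∈ [30, 50]
|AC| ∈ [70, 90]
|BC| ∈ [30, 130]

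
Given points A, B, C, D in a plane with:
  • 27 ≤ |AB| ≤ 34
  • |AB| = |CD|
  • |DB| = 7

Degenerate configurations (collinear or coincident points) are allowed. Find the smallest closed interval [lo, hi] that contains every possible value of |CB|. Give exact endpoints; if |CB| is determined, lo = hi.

|AB| ∈ [27, 34]
|BD| ∈ {7}
|CD| ∈ [27, 34]
|AD| ∈ [20, 41]
|BC| ∈ [20, 41]
|AC| ∈ [0, 75]

|CB| ∈ [20, 41]  (≈ [20.0000, 41.0000])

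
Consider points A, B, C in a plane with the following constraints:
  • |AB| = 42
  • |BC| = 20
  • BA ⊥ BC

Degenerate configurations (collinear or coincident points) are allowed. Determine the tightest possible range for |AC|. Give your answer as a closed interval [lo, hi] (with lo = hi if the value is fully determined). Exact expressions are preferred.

|AC| = 2·√(541)  (≈ 46.5188)

|AB| ∈ {42}
|BC| ∈ {20}
|AC| ∈ {2·√(541)}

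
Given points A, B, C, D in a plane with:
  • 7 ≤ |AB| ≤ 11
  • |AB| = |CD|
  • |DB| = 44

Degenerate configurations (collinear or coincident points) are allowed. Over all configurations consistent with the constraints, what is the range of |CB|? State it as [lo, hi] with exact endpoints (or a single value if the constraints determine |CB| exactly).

|AB| ∈ [7, 11]
|BD| ∈ {44}
|CD| ∈ [7, 11]
|AD| ∈ [33, 55]
|BC| ∈ [33, 55]
|AC| ∈ [22, 66]

|CB| ∈ [33, 55]  (≈ [33.0000, 55.0000])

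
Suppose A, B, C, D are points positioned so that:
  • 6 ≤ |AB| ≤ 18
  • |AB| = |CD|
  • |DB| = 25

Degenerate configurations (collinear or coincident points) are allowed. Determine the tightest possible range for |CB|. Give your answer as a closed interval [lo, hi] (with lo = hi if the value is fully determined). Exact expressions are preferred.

|AB| ∈ [6, 18]
|BD| ∈ {25}
|CD| ∈ [6, 18]
|AD| ∈ [7, 43]
|BC| ∈ [7, 43]
|AC| ∈ [0, 61]

|CB| ∈ [7, 43]  (≈ [7.0000, 43.0000])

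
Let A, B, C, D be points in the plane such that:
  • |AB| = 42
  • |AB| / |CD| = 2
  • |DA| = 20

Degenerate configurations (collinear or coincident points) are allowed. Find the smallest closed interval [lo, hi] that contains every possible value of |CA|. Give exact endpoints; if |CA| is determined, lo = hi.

|AB| ∈ {42}
|AD| ∈ {20}
|CD| ∈ {21}
|BD| ∈ [22, 62]
|AC| ∈ [1, 41]
|BC| ∈ [1, 83]

|CA| ∈ [1, 41]  (≈ [1.0000, 41.0000])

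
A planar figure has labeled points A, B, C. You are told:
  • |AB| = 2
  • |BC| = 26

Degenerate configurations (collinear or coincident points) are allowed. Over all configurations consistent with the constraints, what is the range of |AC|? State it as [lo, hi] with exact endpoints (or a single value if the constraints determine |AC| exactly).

|AC| ∈ [24, 28]  (≈ [24.0000, 28.0000])

|AB| ∈ {2}
|BC| ∈ {26}
|AC| ∈ [24, 28]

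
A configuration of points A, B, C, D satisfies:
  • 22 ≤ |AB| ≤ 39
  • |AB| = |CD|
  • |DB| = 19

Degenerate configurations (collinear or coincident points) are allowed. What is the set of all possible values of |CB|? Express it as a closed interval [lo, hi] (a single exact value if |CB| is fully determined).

|CB| ∈ [3, 58]  (≈ [3.0000, 58.0000])

|AB| ∈ [22, 39]
|BD| ∈ {19}
|CD| ∈ [22, 39]
|AD| ∈ [3, 58]
|BC| ∈ [3, 58]
|AC| ∈ [0, 97]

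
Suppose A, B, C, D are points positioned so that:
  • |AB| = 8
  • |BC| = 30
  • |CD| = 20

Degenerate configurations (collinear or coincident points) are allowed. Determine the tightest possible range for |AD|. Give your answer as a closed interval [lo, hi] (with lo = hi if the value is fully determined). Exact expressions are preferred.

|AB| ∈ {8}
|BC| ∈ {30}
|CD| ∈ {20}
|AC| ∈ [22, 38]
|BD| ∈ [10, 50]
|AD| ∈ [2, 58]

|AD| ∈ [2, 58]  (≈ [2.0000, 58.0000])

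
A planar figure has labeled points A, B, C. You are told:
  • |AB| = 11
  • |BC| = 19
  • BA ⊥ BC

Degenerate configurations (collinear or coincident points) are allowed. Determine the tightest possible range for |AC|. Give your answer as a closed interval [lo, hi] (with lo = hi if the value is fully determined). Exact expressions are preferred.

|AB| ∈ {11}
|BC| ∈ {19}
|AC| ∈ {√(482)}

|AC| = √(482)  (≈ 21.9545)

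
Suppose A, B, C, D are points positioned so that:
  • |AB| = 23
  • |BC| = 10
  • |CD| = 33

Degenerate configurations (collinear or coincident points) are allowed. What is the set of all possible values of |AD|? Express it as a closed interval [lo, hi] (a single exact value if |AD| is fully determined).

|AD| ∈ [0, 66]  (≈ [0.0000, 66.0000])

|AB| ∈ {23}
|BC| ∈ {10}
|CD| ∈ {33}
|AC| ∈ [13, 33]
|BD| ∈ [23, 43]
|AD| ∈ [0, 66]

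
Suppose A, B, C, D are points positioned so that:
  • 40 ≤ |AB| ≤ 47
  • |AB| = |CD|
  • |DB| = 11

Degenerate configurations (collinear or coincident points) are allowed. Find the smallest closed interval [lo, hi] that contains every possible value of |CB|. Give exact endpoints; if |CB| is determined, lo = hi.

|CB| ∈ [29, 58]  (≈ [29.0000, 58.0000])

|AB| ∈ [40, 47]
|BD| ∈ {11}
|CD| ∈ [40, 47]
|AD| ∈ [29, 58]
|BC| ∈ [29, 58]
|AC| ∈ [0, 105]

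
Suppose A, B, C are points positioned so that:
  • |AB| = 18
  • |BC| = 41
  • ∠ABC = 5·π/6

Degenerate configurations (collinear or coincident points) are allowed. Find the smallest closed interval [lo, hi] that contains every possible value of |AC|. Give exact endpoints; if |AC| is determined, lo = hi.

|AB| ∈ {18}
|BC| ∈ {41}
|AC| ∈ {√(738·√(3) + 2005)}

|AC| = √(738·√(3) + 2005)  (≈ 57.2997)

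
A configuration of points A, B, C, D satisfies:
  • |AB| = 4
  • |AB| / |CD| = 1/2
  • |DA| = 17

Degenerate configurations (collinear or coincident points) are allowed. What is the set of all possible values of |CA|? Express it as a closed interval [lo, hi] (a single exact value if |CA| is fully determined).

|CA| ∈ [9, 25]  (≈ [9.0000, 25.0000])

|AB| ∈ {4}
|AD| ∈ {17}
|CD| ∈ {8}
|BD| ∈ [13, 21]
|AC| ∈ [9, 25]
|BC| ∈ [5, 29]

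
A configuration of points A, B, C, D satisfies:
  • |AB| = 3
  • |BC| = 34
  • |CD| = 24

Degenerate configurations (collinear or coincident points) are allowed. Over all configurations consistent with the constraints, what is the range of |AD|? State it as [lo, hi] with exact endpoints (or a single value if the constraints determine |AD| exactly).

|AD| ∈ [7, 61]  (≈ [7.0000, 61.0000])

|AB| ∈ {3}
|BC| ∈ {34}
|CD| ∈ {24}
|AC| ∈ [31, 37]
|BD| ∈ [10, 58]
|AD| ∈ [7, 61]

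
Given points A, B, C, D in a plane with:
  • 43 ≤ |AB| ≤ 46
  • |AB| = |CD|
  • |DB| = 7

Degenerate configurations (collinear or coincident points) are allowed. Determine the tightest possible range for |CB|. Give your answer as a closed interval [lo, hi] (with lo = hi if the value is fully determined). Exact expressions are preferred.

|AB| ∈ [43, 46]
|BD| ∈ {7}
|CD| ∈ [43, 46]
|AD| ∈ [36, 53]
|BC| ∈ [36, 53]
|AC| ∈ [0, 99]

|CB| ∈ [36, 53]  (≈ [36.0000, 53.0000])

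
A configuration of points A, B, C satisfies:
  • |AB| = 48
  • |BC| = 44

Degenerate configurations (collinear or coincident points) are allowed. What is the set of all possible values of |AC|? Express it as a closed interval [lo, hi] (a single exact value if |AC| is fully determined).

|AC| ∈ [4, 92]  (≈ [4.0000, 92.0000])

|AB| ∈ {48}
|BC| ∈ {44}
|AC| ∈ [4, 92]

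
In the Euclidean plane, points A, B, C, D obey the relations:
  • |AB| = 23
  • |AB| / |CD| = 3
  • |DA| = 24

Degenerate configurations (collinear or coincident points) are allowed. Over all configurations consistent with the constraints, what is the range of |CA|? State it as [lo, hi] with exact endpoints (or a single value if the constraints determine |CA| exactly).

|CA| ∈ [49/3, 95/3]  (≈ [16.3333, 31.6667])

|AB| ∈ {23}
|AD| ∈ {24}
|CD| ∈ {23/3}
|BD| ∈ [1, 47]
|AC| ∈ [49/3, 95/3]
|BC| ∈ [0, 164/3]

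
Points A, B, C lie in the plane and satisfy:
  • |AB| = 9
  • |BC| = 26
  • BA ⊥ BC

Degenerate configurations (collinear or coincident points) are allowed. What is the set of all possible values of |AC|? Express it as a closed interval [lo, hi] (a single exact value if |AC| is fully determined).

|AB| ∈ {9}
|BC| ∈ {26}
|AC| ∈ {√(757)}

|AC| = √(757)  (≈ 27.5136)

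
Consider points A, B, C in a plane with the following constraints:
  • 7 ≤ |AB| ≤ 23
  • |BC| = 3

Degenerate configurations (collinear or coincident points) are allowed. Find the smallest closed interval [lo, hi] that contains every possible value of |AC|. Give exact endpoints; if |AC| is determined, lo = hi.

|AB| ∈ [7, 23]
|BC| ∈ {3}
|AC| ∈ [4, 26]

|AC| ∈ [4, 26]  (≈ [4.0000, 26.0000])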